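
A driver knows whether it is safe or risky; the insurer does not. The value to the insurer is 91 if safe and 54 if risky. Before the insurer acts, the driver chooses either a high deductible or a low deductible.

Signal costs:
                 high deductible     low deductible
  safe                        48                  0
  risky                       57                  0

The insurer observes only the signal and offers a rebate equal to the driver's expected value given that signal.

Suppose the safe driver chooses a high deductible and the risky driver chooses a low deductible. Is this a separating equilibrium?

No

Under separation the insurer infers type exactly: high deductible → safe (pays 91), low deductible → risky (pays 54).
Safe: high deductible gives 91 − 48 = 43; low deductible gives 54 − 0 = 54. Would deviate. ✗
Risky: low deductible gives 54 − 0 = 54; high deductible gives 91 − 57 = 34. No deviation. ✓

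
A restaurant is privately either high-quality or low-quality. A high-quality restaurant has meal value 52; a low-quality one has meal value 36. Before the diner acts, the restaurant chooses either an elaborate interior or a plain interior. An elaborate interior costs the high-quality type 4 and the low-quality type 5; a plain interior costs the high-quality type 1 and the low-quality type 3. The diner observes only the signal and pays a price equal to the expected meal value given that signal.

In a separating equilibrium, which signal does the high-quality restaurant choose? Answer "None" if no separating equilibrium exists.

None

Try high-quality → elaborate interior, low-quality → plain interior:
  Under separation the diner infers type exactly: elaborate interior → high-quality (pays 52), plain interior → low-quality (pays 36).
  High-quality: elaborate interior gives 52 − 4 = 48; plain interior gives 36 − 1 = 35. No deviation. ✓
  Low-quality: plain interior gives 36 − 3 = 33; elaborate interior gives 52 − 5 = 47. Would deviate. ✗
Try high-quality → plain interior, low-quality → elaborate interior:
  Under separation the diner infers type exactly: plain interior → high-quality (pays 52), elaborate interior → low-quality (pays 36).
  High-quality: plain interior gives 52 − 1 = 51; elaborate interior gives 36 − 4 = 32. No deviation. ✓
  Low-quality: elaborate interior gives 36 − 5 = 31; plain interior gives 52 − 3 = 49. Would deviate. ✗
Neither assignment is incentive-compatible.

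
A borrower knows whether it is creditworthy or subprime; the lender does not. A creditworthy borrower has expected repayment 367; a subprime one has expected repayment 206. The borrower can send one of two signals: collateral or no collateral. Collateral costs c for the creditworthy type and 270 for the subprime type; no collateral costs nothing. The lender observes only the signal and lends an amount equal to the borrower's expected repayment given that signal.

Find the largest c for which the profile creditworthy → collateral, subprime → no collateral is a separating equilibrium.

Under separation: collateral → creditworthy (pays 367); no collateral → subprime (pays 206).
Subprime: 206 − 0 = 206 ≥ 367 − 270 = 97. Holds regardless of c. ✓
Creditworthy: 367 − c ≥ 206 − 0, so c ≤ 367 − 206 = 161.

161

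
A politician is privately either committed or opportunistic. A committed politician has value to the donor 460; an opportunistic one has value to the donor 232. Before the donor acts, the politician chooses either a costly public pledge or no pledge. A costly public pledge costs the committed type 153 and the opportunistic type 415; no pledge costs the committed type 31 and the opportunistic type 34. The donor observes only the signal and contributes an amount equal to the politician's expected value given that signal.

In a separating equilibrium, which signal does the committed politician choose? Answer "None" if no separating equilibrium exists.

pledge

Try committed → pledge, opportunistic → no pledge:
  Under separation the donor infers type exactly: pledge → committed (pays 460), no pledge → opportunistic (pays 232).
  Committed: pledge gives 460 − 153 = 307; no pledge gives 232 − 31 = 201. No deviation. ✓
  Opportunistic: no pledge gives 232 − 34 = 198; pledge gives 460 − 415 = 45. No deviation. ✓
Both hold — the committed type sends pledge.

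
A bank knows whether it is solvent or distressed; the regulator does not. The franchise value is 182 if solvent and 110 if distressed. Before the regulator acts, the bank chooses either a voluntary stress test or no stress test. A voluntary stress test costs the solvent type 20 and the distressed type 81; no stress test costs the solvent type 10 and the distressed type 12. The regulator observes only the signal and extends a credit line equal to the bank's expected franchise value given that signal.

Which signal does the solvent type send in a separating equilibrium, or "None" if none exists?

None

Try solvent → stress test, distressed → no stress test:
  If types separate, stress test earns payment 182 and no stress test earns 110.
  Solvent: stress test gives 182 − 20 = 162; no stress test gives 110 − 10 = 100. No deviation. ✓
  Distressed: no stress test gives 110 − 12 = 98; stress test gives 182 − 81 = 101. Would deviate. ✗
Try solvent → no stress test, distressed → stress test:
  If types separate, no stress test earns payment 182 and stress test earns 110.
  Solvent: no stress test gives 182 − 10 = 172; stress test gives 110 − 20 = 90. No deviation. ✓
  Distressed: stress test gives 110 − 81 = 29; no stress test gives 182 − 12 = 170. Would deviate. ✗
Neither assignment is incentive-compatible.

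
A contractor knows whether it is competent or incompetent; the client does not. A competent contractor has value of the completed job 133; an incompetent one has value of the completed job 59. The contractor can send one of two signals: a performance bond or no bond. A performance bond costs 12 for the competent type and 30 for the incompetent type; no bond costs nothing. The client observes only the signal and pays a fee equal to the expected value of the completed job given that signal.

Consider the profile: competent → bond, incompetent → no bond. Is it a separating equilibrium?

Under separation the client infers type exactly: bond → competent (pays 133), no bond → incompetent (pays 59).
Competent: bond gives 133 − 12 = 121; no bond gives 59 − 0 = 59. No deviation. ✓
Incompetent: no bond gives 59 − 0 = 59; bond gives 133 − 30 = 103. Would deviate. ✗

No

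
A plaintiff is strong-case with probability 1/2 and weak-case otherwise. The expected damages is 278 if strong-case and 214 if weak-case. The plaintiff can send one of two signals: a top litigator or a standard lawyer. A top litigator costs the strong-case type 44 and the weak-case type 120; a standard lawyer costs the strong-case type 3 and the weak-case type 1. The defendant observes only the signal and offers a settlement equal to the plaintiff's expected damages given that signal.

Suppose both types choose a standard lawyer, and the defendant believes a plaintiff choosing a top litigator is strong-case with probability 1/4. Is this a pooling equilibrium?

On the equilibrium path (standard lawyer) the defendant holds the prior 1/2 and pays 1/2·278 + 1/2·214 = 246. Off-path (top litigator) belief 1/4 gives 1/4·278 + 3/4·214 = 230.
Strong-case: standard lawyer gives 246 − 3 = 243; top litigator gives 230 − 44 = 186. Stays. ✓
Weak-case: standard lawyer gives 246 − 1 = 245; top litigator gives 230 − 120 = 110. Stays. ✓
Beliefs are Bayes-consistent on-path and both types best-respond.

Yes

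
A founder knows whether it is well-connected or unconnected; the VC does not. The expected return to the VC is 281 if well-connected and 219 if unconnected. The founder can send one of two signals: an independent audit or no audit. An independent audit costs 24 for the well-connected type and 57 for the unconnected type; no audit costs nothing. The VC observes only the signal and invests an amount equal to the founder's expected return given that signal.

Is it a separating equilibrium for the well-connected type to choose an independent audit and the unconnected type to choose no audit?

Under separation the VC infers type exactly: audit → well-connected (pays 281), no audit → unconnected (pays 219).
Well-connected: audit gives 281 − 24 = 257; no audit gives 219 − 0 = 219. No deviation. ✓
Unconnected: no audit gives 219 − 0 = 219; audit gives 281 − 57 = 224. Would deviate. ✗

No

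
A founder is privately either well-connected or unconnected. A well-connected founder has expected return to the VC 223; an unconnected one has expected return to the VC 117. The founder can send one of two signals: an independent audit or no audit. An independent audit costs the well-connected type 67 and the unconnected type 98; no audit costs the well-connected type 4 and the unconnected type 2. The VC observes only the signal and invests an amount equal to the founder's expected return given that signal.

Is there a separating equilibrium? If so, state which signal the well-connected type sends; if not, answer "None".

Try well-connected → audit, unconnected → no audit:
  If types separate, audit earns payment 223 and no audit earns 117.
  Well-connected: audit gives 223 − 67 = 156; no audit gives 117 − 4 = 113. No deviation. ✓
  Unconnected: no audit gives 117 − 2 = 115; audit gives 223 − 98 = 125. Would deviate. ✗
Try well-connected → no audit, unconnected → audit:
  If types separate, no audit earns payment 223 and audit earns 117.
  Well-connected: no audit gives 223 − 4 = 219; audit gives 117 − 67 = 50. No deviation. ✓
  Unconnected: audit gives 117 − 98 = 19; no audit gives 223 − 2 = 221. Would deviate. ✗
Neither assignment is incentive-compatible.

None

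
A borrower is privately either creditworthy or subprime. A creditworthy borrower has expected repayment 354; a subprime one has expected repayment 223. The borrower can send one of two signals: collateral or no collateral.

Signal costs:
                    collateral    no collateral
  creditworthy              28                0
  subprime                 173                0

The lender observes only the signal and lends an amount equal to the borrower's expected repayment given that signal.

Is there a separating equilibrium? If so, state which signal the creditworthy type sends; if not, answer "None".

collateral

Try creditworthy → collateral, subprime → no collateral:
  If types separate, collateral earns payment 354 and no collateral earns 223.
  Creditworthy: collateral gives 354 − 28 = 326; no collateral gives 223 − 0 = 223. No deviation. ✓
  Subprime: no collateral gives 223 − 0 = 223; collateral gives 354 − 173 = 181. No deviation. ✓
Both hold — the creditworthy type sends collateral.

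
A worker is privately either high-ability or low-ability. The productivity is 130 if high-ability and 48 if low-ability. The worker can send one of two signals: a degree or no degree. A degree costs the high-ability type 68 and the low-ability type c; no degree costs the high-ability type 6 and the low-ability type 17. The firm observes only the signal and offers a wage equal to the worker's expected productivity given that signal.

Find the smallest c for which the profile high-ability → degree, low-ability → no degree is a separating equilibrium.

Under separation: degree → high-ability (pays 130); no degree → low-ability (pays 48).
High-ability: 130 − 68 = 62 ≥ 48 − 6 = 42. Holds regardless of c. ✓
Low-ability: 48 − 17 ≥ 130 − c, so c ≥ 130 − 31 = 99.

99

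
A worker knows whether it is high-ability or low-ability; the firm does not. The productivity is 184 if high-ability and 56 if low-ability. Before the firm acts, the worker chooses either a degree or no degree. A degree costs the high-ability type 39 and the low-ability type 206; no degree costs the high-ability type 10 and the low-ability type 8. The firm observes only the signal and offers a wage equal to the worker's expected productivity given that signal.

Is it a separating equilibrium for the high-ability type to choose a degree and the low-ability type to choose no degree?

If types separate, degree earns payment 184 and no degree earns 56.
High-ability: degree gives 184 − 39 = 145; no degree gives 56 − 10 = 46. No deviation. ✓
Low-ability: no degree gives 56 − 8 = 48; degree gives 184 − 206 = -22. No deviation. ✓
Both incentive constraints hold.

Yes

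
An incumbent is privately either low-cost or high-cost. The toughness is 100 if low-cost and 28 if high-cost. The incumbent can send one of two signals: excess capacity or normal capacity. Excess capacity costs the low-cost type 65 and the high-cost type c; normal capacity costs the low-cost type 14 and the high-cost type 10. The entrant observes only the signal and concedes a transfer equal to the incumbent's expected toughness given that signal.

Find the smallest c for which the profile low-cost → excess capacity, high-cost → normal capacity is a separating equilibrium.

82

Under separation: excess capacity → low-cost (pays 100); normal capacity → high-cost (pays 28).
Low-cost: 100 − 65 = 35 ≥ 28 − 14 = 14. Holds regardless of c. ✓
High-cost: 28 − 10 ≥ 100 − c, so c ≥ 100 − 18 = 82.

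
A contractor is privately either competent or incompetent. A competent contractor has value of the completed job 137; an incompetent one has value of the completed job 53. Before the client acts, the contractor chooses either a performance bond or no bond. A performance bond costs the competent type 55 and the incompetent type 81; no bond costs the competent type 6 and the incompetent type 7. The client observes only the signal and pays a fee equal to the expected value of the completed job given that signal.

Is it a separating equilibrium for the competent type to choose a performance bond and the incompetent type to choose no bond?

Under separation the client infers type exactly: bond → competent (pays 137), no bond → incompetent (pays 53).
Competent: bond gives 137 − 55 = 82; no bond gives 53 − 6 = 47. No deviation. ✓
Incompetent: no bond gives 53 − 7 = 46; bond gives 137 − 81 = 56. Would deviate. ✗

No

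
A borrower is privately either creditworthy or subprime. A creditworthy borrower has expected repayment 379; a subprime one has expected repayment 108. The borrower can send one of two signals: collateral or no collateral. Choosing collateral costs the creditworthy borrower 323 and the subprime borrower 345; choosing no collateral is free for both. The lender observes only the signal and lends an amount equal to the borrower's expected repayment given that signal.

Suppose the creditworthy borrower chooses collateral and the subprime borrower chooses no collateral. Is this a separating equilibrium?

No

Under separation the lender infers type exactly: collateral → creditworthy (pays 379), no collateral → subprime (pays 108).
Creditworthy: collateral gives 379 − 323 = 56; no collateral gives 108 − 0 = 108. Would deviate. ✗
Subprime: no collateral gives 108 − 0 = 108; collateral gives 379 − 345 = 34. No deviation. ✓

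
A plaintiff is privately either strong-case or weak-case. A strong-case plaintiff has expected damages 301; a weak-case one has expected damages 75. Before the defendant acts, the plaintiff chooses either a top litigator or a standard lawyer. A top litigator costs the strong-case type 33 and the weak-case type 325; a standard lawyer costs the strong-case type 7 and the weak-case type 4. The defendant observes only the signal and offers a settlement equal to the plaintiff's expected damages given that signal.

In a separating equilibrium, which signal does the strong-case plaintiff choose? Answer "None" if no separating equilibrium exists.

Try strong-case → top litigator, weak-case → standard lawyer:
  Under separation the defendant infers type exactly: top litigator → strong-case (pays 301), standard lawyer → weak-case (pays 75).
  Strong-case: top litigator gives 301 − 33 = 268; standard lawyer gives 75 − 7 = 68. No deviation. ✓
  Weak-case: standard lawyer gives 75 − 4 = 71; top litigator gives 301 − 325 = -24. No deviation. ✓
Both hold — the strong-case type sends top litigator.

top litigator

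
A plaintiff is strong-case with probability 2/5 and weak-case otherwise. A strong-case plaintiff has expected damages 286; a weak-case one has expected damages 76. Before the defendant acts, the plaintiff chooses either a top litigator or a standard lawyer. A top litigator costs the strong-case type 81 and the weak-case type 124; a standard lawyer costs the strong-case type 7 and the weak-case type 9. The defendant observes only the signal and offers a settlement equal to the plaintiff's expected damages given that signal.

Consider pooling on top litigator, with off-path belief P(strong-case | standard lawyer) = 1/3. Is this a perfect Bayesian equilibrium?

At the pooled signal (top litigator) the defendant holds the prior 2/5 and pays 2/5·286 + 3/5·76 = 160. Off-path (standard lawyer) belief 1/3 gives 1/3·286 + 2/3·76 = 146.
Strong-case: top litigator gives 160 − 81 = 79; standard lawyer gives 146 − 7 = 139. Deviates. ✗
Weak-case: top litigator gives 160 − 124 = 36; standard lawyer gives 146 − 9 = 137. Deviates. ✗

No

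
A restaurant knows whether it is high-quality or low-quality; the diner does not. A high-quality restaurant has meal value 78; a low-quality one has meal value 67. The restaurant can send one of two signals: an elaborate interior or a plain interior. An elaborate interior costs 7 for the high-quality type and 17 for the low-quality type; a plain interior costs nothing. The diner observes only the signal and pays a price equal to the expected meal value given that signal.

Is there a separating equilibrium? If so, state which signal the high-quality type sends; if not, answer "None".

elaborate interior

Try high-quality → elaborate interior, low-quality → plain interior:
  If types separate, elaborate interior earns payment 78 and plain interior earns 67.
  High-quality: elaborate interior gives 78 − 7 = 71; plain interior gives 67 − 0 = 67. No deviation. ✓
  Low-quality: plain interior gives 67 − 0 = 67; elaborate interior gives 78 − 17 = 61. No deviation. ✓
Both hold — the high-quality type sends elaborate interior.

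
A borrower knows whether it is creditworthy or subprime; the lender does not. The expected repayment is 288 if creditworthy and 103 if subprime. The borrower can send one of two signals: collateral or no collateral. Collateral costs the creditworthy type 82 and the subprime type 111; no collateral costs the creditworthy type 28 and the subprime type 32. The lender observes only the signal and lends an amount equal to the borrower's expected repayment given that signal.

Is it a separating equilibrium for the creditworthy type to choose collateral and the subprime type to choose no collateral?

No

Under separation the lender infers type exactly: collateral → creditworthy (pays 288), no collateral → subprime (pays 103).
Creditworthy: collateral gives 288 − 82 = 206; no collateral gives 103 − 28 = 75. No deviation. ✓
Subprime: no collateral gives 103 − 32 = 71; collateral gives 288 − 111 = 177. Would deviate. ✗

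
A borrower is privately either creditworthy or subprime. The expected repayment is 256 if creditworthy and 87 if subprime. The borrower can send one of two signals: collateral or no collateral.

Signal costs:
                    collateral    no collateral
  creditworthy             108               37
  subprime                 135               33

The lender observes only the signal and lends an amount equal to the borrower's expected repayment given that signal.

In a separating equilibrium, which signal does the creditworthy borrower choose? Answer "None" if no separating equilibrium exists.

Try creditworthy → collateral, subprime → no collateral:
  Under separation the lender infers type exactly: collateral → creditworthy (pays 256), no collateral → subprime (pays 87).
  Creditworthy: collateral gives 256 − 108 = 148; no collateral gives 87 − 37 = 50. No deviation. ✓
  Subprime: no collateral gives 87 − 33 = 54; collateral gives 256 − 135 = 121. Would deviate. ✗
Try creditworthy → no collateral, subprime → collateral:
  Under separation the lender infers type exactly: no collateral → creditworthy (pays 256), collateral → subprime (pays 87).
  Creditworthy: no collateral gives 256 − 37 = 219; collateral gives 87 − 108 = -21. No deviation. ✓
  Subprime: collateral gives 87 − 135 = -48; no collateral gives 256 − 33 = 223. Would deviate. ✗
Neither assignment is incentive-compatible.

None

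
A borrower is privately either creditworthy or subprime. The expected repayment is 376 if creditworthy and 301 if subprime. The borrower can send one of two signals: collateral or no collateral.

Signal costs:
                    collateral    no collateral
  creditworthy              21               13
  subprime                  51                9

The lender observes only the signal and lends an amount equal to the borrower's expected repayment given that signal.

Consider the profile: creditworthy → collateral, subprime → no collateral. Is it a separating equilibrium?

Under separation the lender infers type exactly: collateral → creditworthy (pays 376), no collateral → subprime (pays 301).
Creditworthy: collateral gives 376 − 21 = 355; no collateral gives 301 − 13 = 288. No deviation. ✓
Subprime: no collateral gives 301 − 9 = 292; collateral gives 376 − 51 = 325. Would deviate. ✗

No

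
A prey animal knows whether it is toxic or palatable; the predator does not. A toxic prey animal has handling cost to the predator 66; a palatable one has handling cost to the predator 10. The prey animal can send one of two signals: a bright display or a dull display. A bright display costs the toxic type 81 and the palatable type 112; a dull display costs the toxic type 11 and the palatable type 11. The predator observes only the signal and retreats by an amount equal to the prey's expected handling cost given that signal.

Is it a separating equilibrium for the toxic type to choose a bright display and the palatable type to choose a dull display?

Under separation the predator infers type exactly: bright display → toxic (pays 66), dull display → palatable (pays 10).
Toxic: bright display gives 66 − 81 = -15; dull display gives 10 − 11 = -1. Would deviate. ✗
Palatable: dull display gives 10 − 11 = -1; bright display gives 66 − 112 = -46. No deviation. ✓

No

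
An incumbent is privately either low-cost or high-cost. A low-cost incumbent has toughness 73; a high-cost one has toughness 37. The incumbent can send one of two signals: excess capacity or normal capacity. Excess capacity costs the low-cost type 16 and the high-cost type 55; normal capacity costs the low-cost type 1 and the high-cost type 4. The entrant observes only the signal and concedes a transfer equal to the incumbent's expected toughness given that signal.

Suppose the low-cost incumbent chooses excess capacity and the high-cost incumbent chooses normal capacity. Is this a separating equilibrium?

If types separate, excess capacity earns payment 73 and normal capacity earns 37.
Low-cost: excess capacity gives 73 − 16 = 57; normal capacity gives 37 − 1 = 36. No deviation. ✓
High-cost: normal capacity gives 37 − 4 = 33; excess capacity gives 73 − 55 = 18. No deviation. ✓
Both incentive constraints hold.

Yes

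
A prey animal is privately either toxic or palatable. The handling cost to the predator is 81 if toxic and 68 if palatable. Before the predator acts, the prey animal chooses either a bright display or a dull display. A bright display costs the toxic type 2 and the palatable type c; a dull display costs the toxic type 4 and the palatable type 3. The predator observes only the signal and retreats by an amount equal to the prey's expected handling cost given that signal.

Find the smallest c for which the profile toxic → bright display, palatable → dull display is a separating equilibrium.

Under separation: bright display → toxic (pays 81); dull display → palatable (pays 68).
Toxic: 81 − 2 = 79 ≥ 68 − 4 = 64. Holds regardless of c. ✓
Palatable: 68 − 3 ≥ 81 − c, so c ≥ 81 − 65 = 16.

16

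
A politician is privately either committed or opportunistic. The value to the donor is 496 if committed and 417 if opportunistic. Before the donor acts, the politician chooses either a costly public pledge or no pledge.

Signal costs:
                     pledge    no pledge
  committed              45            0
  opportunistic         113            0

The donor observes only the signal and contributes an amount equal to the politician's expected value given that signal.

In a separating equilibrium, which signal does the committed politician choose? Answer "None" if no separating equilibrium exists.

Try committed → pledge, opportunistic → no pledge:
  Under separation the donor infers type exactly: pledge → committed (pays 496), no pledge → opportunistic (pays 417).
  Committed: pledge gives 496 − 45 = 451; no pledge gives 417 − 0 = 417. No deviation. ✓
  Opportunistic: no pledge gives 417 − 0 = 417; pledge gives 496 − 113 = 383. No deviation. ✓
Both hold — the committed type sends pledge.

pledge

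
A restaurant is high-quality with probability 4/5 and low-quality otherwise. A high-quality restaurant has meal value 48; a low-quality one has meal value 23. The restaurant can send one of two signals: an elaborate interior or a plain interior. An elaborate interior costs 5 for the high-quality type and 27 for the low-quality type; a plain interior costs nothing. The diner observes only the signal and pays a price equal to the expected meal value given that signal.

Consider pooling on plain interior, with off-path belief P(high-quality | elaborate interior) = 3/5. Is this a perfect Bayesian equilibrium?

Yes

On the equilibrium path (plain interior) the diner holds the prior 4/5 and pays 4/5·48 + 1/5·23 = 43. Off-path (elaborate interior) belief 3/5 gives 3/5·48 + 2/5·23 = 38.
High-quality: plain interior gives 43 − 0 = 43; elaborate interior gives 38 − 5 = 33. Stays. ✓
Low-quality: plain interior gives 43 − 0 = 43; elaborate interior gives 38 − 27 = 11. Stays. ✓
Beliefs are Bayes-consistent on-path and both types best-respond.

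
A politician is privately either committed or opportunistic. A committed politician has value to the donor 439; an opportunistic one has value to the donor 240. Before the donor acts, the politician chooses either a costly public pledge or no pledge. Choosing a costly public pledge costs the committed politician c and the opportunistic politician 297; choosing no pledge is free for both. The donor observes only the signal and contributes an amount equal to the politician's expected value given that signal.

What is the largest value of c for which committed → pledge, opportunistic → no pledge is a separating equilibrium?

Under separation: pledge → committed (pays 439); no pledge → opportunistic (pays 240).
Opportunistic: 240 − 0 = 240 ≥ 439 − 297 = 142. Holds regardless of c. ✓
Committed: 439 − c ≥ 240 − 0, so c ≤ 439 − 240 = 199.

199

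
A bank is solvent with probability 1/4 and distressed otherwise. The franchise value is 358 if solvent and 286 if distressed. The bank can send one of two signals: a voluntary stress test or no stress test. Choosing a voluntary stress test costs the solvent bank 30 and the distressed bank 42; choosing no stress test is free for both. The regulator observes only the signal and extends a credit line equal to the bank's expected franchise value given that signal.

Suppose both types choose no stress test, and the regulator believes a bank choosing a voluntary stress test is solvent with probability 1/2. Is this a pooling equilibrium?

Yes

At the pooled signal (no stress test) the regulator holds the prior 1/4 and pays 1/4·358 + 3/4·286 = 304. Off-path (stress test) belief 1/2 gives 1/2·358 + 1/2·286 = 322.
Solvent: no stress test gives 304 − 0 = 304; stress test gives 322 − 30 = 292. Stays. ✓
Distressed: no stress test gives 304 − 0 = 304; stress test gives 322 − 42 = 280. Stays. ✓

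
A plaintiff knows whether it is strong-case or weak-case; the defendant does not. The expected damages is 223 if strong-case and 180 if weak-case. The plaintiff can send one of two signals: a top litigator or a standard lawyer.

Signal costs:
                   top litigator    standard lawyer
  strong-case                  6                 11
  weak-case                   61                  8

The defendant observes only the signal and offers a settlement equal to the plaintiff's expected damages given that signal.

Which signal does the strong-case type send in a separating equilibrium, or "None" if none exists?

top litigator

Try strong-case → top litigator, weak-case → standard lawyer:
  If types separate, top litigator earns payment 223 and standard lawyer earns 180.
  Strong-case: top litigator gives 223 − 6 = 217; standard lawyer gives 180 − 11 = 169. No deviation. ✓
  Weak-case: standard lawyer gives 180 − 8 = 172; top litigator gives 223 − 61 = 162. No deviation. ✓
Both hold — the strong-case type sends top litigator.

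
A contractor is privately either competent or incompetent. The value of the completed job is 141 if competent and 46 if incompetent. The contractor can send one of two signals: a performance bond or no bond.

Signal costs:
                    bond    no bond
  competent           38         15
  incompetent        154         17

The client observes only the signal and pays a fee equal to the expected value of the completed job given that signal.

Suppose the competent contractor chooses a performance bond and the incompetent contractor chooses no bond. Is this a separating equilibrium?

Under separation the client infers type exactly: bond → competent (pays 141), no bond → incompetent (pays 46).
Competent: bond gives 141 − 38 = 103; no bond gives 46 − 15 = 31. No deviation. ✓
Incompetent: no bond gives 46 − 17 = 29; bond gives 141 − 154 = -13. No deviation. ✓
Neither type gains from mimicking the other.

Yes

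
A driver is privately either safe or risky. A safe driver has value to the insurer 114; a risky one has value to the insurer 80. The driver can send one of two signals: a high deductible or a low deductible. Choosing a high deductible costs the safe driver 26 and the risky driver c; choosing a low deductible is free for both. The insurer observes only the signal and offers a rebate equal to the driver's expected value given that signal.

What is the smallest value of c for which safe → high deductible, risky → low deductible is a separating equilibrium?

34

Under separation: high deductible → safe (pays 114); low deductible → risky (pays 80).
Safe: 114 − 26 = 88 ≥ 80 − 0 = 80. Holds regardless of c. ✓
Risky: 80 − 0 ≥ 114 − c, so c ≥ 114 − 80 = 34.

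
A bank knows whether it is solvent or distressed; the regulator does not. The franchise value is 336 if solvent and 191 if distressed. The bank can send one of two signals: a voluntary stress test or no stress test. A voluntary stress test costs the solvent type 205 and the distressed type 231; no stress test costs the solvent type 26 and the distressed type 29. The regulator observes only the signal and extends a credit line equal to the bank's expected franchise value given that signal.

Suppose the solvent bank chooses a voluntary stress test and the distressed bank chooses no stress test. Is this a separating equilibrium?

If types separate, stress test earns payment 336 and no stress test earns 191.
Solvent: stress test gives 336 − 205 = 131; no stress test gives 191 − 26 = 165. Would deviate. ✗
Distressed: no stress test gives 191 − 29 = 162; stress test gives 336 − 231 = 105. No deviation. ✓

No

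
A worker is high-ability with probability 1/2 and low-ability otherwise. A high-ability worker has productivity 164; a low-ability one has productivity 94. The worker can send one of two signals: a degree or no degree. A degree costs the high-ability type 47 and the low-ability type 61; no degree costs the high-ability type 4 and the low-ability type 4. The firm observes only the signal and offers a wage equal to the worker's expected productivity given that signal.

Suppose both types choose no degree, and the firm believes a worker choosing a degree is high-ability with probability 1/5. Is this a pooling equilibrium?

At the pooled signal (no degree) the firm holds the prior 1/2 and pays 1/2·164 + 1/2·94 = 129. Off-path (degree) belief 1/5 gives 1/5·164 + 4/5·94 = 108.
High-ability: no degree gives 129 − 4 = 125; degree gives 108 − 47 = 61. Stays. ✓
Low-ability: no degree gives 129 − 4 = 125; degree gives 108 − 61 = 47. Stays. ✓

Yes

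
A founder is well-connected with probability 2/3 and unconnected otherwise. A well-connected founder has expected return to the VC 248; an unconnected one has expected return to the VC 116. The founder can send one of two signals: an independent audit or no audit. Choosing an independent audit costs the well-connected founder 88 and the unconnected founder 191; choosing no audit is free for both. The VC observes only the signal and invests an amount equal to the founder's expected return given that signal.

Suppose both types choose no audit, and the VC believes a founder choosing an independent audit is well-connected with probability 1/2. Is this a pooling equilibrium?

At the pooled signal (no audit) the VC holds the prior 2/3 and pays 2/3·248 + 1/3·116 = 204. Off-path (audit) belief 1/2 gives 1/2·248 + 1/2·116 = 182.
Well-connected: no audit gives 204 − 0 = 204; audit gives 182 − 88 = 94. Stays. ✓
Unconnected: no audit gives 204 − 0 = 204; audit gives 182 − 191 = -9. Stays. ✓

Yes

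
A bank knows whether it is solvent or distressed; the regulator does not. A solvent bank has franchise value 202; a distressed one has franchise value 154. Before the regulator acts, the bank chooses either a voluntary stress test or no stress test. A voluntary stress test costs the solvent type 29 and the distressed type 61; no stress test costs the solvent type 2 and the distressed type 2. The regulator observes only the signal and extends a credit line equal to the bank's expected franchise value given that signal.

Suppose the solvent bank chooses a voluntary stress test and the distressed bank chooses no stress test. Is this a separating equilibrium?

Under separation the regulator infers type exactly: stress test → solvent (pays 202), no stress test → distressed (pays 154).
Solvent: stress test gives 202 − 29 = 173; no stress test gives 154 − 2 = 152. No deviation. ✓
Distressed: no stress test gives 154 − 2 = 152; stress test gives 202 − 61 = 141. No deviation. ✓
Both incentive constraints hold.

Yes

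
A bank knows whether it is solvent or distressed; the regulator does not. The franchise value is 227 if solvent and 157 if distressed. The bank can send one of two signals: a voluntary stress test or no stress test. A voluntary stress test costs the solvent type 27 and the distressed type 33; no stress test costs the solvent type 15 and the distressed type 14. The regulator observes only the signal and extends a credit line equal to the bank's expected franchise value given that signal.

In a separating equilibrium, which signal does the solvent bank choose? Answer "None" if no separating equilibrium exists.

Try solvent → stress test, distressed → no stress test:
  If types separate, stress test earns payment 227 and no stress test earns 157.
  Solvent: stress test gives 227 − 27 = 200; no stress test gives 157 − 15 = 142. No deviation. ✓
  Distressed: no stress test gives 157 − 14 = 143; stress test gives 227 − 33 = 194. Would deviate. ✗
Try solvent → no stress test, distressed → stress test:
  If types separate, no stress test earns payment 227 and stress test earns 157.
  Solvent: no stress test gives 227 − 15 = 212; stress test gives 157 − 27 = 130. No deviation. ✓
  Distressed: stress test gives 157 − 33 = 124; no stress test gives 227 − 14 = 213. Would deviate. ✗
Neither assignment is incentive-compatible.

None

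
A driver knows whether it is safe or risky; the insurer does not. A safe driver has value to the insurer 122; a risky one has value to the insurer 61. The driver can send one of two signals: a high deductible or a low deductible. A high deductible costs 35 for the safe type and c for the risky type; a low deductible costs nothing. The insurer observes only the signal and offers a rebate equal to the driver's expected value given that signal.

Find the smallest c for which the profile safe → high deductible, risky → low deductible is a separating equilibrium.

Under separation: high deductible → safe (pays 122); low deductible → risky (pays 61).
Safe: 122 − 35 = 87 ≥ 61 − 0 = 61. Holds regardless of c. ✓
Risky: 61 − 0 ≥ 122 − c, so c ≥ 122 − 61 = 61.

61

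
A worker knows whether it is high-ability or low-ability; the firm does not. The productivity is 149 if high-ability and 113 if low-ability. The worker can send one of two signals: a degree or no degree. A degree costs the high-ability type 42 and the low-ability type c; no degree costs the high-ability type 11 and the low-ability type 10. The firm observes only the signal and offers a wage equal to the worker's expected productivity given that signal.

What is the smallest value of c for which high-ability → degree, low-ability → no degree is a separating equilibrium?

Under separation: degree → high-ability (pays 149); no degree → low-ability (pays 113).
High-ability: 149 − 42 = 107 ≥ 113 − 11 = 102. Holds regardless of c. ✓
Low-ability: 113 − 10 ≥ 149 − c, so c ≥ 149 − 103 = 46.

46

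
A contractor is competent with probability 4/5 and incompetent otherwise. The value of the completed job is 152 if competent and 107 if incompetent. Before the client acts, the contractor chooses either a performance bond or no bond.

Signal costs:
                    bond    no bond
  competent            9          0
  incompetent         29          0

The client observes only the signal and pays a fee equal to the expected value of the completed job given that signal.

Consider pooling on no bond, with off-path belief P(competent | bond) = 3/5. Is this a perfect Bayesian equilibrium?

On the equilibrium path (no bond) the client holds the prior 4/5 and pays 4/5·152 + 1/5·107 = 143. Off-path (bond) belief 3/5 gives 3/5·152 + 2/5·107 = 134.
Competent: no bond gives 143 − 0 = 143; bond gives 134 − 9 = 125. Stays. ✓
Incompetent: no bond gives 143 − 0 = 143; bond gives 134 − 29 = 105. Stays. ✓
Beliefs are Bayes-consistent on-path and both types best-respond.

Yes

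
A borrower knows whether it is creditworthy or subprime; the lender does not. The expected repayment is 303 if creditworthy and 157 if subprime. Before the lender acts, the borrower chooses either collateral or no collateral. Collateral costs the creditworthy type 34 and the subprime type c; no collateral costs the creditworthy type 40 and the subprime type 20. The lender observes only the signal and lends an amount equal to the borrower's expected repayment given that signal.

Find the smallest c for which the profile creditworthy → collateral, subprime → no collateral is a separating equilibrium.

Under separation: collateral → creditworthy (pays 303); no collateral → subprime (pays 157).
Creditworthy: 303 − 34 = 269 ≥ 157 − 40 = 117. Holds regardless of c. ✓
Subprime: 157 − 20 ≥ 303 − c, so c ≥ 303 − 137 = 166.

166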